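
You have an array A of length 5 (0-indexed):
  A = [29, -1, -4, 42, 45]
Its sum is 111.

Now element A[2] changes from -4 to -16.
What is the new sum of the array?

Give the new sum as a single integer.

Answer: 99

Derivation:
Old value at index 2: -4
New value at index 2: -16
Delta = -16 - -4 = -12
New sum = old_sum + delta = 111 + (-12) = 99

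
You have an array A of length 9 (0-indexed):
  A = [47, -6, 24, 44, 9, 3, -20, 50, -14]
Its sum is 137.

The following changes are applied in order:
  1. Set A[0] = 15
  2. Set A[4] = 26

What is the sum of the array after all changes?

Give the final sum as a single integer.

Initial sum: 137
Change 1: A[0] 47 -> 15, delta = -32, sum = 105
Change 2: A[4] 9 -> 26, delta = 17, sum = 122

Answer: 122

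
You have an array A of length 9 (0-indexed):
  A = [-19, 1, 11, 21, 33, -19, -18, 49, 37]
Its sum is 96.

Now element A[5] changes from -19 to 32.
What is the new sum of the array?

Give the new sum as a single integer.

Old value at index 5: -19
New value at index 5: 32
Delta = 32 - -19 = 51
New sum = old_sum + delta = 96 + (51) = 147

Answer: 147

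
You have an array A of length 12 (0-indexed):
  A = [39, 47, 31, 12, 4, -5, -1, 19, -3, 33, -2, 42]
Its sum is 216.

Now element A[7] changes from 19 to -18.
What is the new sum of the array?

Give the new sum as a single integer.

Old value at index 7: 19
New value at index 7: -18
Delta = -18 - 19 = -37
New sum = old_sum + delta = 216 + (-37) = 179

Answer: 179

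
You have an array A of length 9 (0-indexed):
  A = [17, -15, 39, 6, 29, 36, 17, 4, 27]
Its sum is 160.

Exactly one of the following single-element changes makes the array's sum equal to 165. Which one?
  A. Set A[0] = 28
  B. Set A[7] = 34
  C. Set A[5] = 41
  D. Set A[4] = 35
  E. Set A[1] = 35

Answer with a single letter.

Option A: A[0] 17->28, delta=11, new_sum=160+(11)=171
Option B: A[7] 4->34, delta=30, new_sum=160+(30)=190
Option C: A[5] 36->41, delta=5, new_sum=160+(5)=165 <-- matches target
Option D: A[4] 29->35, delta=6, new_sum=160+(6)=166
Option E: A[1] -15->35, delta=50, new_sum=160+(50)=210

Answer: C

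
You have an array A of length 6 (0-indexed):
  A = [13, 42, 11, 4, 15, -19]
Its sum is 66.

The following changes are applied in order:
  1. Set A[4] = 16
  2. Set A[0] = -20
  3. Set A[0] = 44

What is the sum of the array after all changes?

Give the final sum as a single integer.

Initial sum: 66
Change 1: A[4] 15 -> 16, delta = 1, sum = 67
Change 2: A[0] 13 -> -20, delta = -33, sum = 34
Change 3: A[0] -20 -> 44, delta = 64, sum = 98

Answer: 98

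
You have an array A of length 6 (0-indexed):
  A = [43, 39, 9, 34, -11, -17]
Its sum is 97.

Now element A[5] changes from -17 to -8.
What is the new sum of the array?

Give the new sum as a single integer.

Old value at index 5: -17
New value at index 5: -8
Delta = -8 - -17 = 9
New sum = old_sum + delta = 97 + (9) = 106

Answer: 106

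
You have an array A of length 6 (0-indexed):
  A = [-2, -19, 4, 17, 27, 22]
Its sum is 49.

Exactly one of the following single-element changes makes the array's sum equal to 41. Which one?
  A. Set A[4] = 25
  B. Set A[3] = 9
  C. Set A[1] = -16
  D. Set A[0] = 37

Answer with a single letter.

Answer: B

Derivation:
Option A: A[4] 27->25, delta=-2, new_sum=49+(-2)=47
Option B: A[3] 17->9, delta=-8, new_sum=49+(-8)=41 <-- matches target
Option C: A[1] -19->-16, delta=3, new_sum=49+(3)=52
Option D: A[0] -2->37, delta=39, new_sum=49+(39)=88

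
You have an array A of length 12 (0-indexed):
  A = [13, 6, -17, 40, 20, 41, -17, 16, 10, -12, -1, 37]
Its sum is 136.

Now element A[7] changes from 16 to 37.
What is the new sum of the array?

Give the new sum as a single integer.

Old value at index 7: 16
New value at index 7: 37
Delta = 37 - 16 = 21
New sum = old_sum + delta = 136 + (21) = 157

Answer: 157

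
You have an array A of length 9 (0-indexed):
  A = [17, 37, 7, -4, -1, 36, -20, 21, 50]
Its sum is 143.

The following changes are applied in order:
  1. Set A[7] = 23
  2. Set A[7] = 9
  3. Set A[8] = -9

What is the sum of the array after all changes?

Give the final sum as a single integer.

Initial sum: 143
Change 1: A[7] 21 -> 23, delta = 2, sum = 145
Change 2: A[7] 23 -> 9, delta = -14, sum = 131
Change 3: A[8] 50 -> -9, delta = -59, sum = 72

Answer: 72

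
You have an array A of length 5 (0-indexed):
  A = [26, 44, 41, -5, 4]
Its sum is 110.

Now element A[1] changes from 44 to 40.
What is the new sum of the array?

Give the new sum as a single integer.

Answer: 106

Derivation:
Old value at index 1: 44
New value at index 1: 40
Delta = 40 - 44 = -4
New sum = old_sum + delta = 110 + (-4) = 106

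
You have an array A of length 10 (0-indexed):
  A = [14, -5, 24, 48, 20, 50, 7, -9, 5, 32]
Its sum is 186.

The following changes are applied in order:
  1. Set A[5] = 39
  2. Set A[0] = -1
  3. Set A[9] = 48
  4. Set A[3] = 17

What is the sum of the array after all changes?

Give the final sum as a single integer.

Answer: 145

Derivation:
Initial sum: 186
Change 1: A[5] 50 -> 39, delta = -11, sum = 175
Change 2: A[0] 14 -> -1, delta = -15, sum = 160
Change 3: A[9] 32 -> 48, delta = 16, sum = 176
Change 4: A[3] 48 -> 17, delta = -31, sum = 145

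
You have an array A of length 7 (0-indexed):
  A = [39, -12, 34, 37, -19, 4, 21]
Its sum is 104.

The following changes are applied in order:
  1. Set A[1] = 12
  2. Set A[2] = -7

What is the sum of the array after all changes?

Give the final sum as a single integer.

Initial sum: 104
Change 1: A[1] -12 -> 12, delta = 24, sum = 128
Change 2: A[2] 34 -> -7, delta = -41, sum = 87

Answer: 87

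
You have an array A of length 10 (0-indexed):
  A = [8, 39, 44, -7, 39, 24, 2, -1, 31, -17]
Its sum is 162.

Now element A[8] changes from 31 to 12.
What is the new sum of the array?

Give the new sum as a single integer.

Answer: 143

Derivation:
Old value at index 8: 31
New value at index 8: 12
Delta = 12 - 31 = -19
New sum = old_sum + delta = 162 + (-19) = 143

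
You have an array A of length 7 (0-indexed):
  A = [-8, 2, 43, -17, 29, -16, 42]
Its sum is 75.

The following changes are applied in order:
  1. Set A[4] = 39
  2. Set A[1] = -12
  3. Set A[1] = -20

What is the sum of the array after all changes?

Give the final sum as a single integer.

Initial sum: 75
Change 1: A[4] 29 -> 39, delta = 10, sum = 85
Change 2: A[1] 2 -> -12, delta = -14, sum = 71
Change 3: A[1] -12 -> -20, delta = -8, sum = 63

Answer: 63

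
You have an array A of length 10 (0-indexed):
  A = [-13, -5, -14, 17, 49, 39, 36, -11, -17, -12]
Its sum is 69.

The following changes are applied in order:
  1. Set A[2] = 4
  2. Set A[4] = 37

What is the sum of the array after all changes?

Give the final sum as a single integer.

Answer: 75

Derivation:
Initial sum: 69
Change 1: A[2] -14 -> 4, delta = 18, sum = 87
Change 2: A[4] 49 -> 37, delta = -12, sum = 75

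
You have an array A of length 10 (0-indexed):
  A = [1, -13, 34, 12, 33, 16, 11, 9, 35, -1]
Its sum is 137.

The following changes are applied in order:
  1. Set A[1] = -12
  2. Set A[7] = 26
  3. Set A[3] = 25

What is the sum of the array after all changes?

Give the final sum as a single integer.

Answer: 168

Derivation:
Initial sum: 137
Change 1: A[1] -13 -> -12, delta = 1, sum = 138
Change 2: A[7] 9 -> 26, delta = 17, sum = 155
Change 3: A[3] 12 -> 25, delta = 13, sum = 168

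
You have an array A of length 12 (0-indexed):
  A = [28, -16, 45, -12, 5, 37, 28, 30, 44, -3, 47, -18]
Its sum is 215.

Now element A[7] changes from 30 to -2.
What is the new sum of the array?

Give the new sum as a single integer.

Answer: 183

Derivation:
Old value at index 7: 30
New value at index 7: -2
Delta = -2 - 30 = -32
New sum = old_sum + delta = 215 + (-32) = 183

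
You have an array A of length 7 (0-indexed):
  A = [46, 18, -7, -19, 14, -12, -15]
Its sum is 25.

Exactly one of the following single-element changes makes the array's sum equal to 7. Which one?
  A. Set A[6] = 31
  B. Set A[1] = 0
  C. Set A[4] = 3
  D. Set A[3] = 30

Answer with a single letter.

Option A: A[6] -15->31, delta=46, new_sum=25+(46)=71
Option B: A[1] 18->0, delta=-18, new_sum=25+(-18)=7 <-- matches target
Option C: A[4] 14->3, delta=-11, new_sum=25+(-11)=14
Option D: A[3] -19->30, delta=49, new_sum=25+(49)=74

Answer: B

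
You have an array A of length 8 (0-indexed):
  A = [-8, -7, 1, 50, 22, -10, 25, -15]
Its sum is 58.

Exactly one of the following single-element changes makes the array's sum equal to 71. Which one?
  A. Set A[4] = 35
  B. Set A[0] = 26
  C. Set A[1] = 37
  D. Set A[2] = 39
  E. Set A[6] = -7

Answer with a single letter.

Option A: A[4] 22->35, delta=13, new_sum=58+(13)=71 <-- matches target
Option B: A[0] -8->26, delta=34, new_sum=58+(34)=92
Option C: A[1] -7->37, delta=44, new_sum=58+(44)=102
Option D: A[2] 1->39, delta=38, new_sum=58+(38)=96
Option E: A[6] 25->-7, delta=-32, new_sum=58+(-32)=26

Answer: A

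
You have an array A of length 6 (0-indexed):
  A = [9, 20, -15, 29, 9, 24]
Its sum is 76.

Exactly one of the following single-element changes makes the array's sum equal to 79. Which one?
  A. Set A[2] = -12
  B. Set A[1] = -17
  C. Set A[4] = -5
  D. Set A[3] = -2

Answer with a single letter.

Option A: A[2] -15->-12, delta=3, new_sum=76+(3)=79 <-- matches target
Option B: A[1] 20->-17, delta=-37, new_sum=76+(-37)=39
Option C: A[4] 9->-5, delta=-14, new_sum=76+(-14)=62
Option D: A[3] 29->-2, delta=-31, new_sum=76+(-31)=45

Answer: A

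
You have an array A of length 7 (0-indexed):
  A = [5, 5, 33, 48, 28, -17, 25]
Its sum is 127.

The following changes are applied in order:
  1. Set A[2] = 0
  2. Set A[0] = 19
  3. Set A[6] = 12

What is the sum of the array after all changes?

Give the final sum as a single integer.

Initial sum: 127
Change 1: A[2] 33 -> 0, delta = -33, sum = 94
Change 2: A[0] 5 -> 19, delta = 14, sum = 108
Change 3: A[6] 25 -> 12, delta = -13, sum = 95

Answer: 95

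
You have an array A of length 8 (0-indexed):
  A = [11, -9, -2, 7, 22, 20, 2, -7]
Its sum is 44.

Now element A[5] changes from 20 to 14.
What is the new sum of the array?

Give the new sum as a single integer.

Answer: 38

Derivation:
Old value at index 5: 20
New value at index 5: 14
Delta = 14 - 20 = -6
New sum = old_sum + delta = 44 + (-6) = 38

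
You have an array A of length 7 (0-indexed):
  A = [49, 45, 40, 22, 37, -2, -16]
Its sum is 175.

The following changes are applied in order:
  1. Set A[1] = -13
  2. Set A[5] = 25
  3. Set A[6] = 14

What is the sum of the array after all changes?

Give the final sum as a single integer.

Answer: 174

Derivation:
Initial sum: 175
Change 1: A[1] 45 -> -13, delta = -58, sum = 117
Change 2: A[5] -2 -> 25, delta = 27, sum = 144
Change 3: A[6] -16 -> 14, delta = 30, sum = 174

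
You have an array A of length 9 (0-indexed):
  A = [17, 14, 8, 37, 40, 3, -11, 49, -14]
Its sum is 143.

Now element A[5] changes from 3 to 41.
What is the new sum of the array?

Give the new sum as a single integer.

Answer: 181

Derivation:
Old value at index 5: 3
New value at index 5: 41
Delta = 41 - 3 = 38
New sum = old_sum + delta = 143 + (38) = 181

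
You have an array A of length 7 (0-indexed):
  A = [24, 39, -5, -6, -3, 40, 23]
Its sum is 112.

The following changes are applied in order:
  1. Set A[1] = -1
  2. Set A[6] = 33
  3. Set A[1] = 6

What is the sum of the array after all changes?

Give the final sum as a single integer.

Answer: 89

Derivation:
Initial sum: 112
Change 1: A[1] 39 -> -1, delta = -40, sum = 72
Change 2: A[6] 23 -> 33, delta = 10, sum = 82
Change 3: A[1] -1 -> 6, delta = 7, sum = 89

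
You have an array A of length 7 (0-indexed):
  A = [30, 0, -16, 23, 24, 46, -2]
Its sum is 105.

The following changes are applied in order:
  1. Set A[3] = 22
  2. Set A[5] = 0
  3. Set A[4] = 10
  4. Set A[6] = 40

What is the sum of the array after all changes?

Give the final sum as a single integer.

Initial sum: 105
Change 1: A[3] 23 -> 22, delta = -1, sum = 104
Change 2: A[5] 46 -> 0, delta = -46, sum = 58
Change 3: A[4] 24 -> 10, delta = -14, sum = 44
Change 4: A[6] -2 -> 40, delta = 42, sum = 86

Answer: 86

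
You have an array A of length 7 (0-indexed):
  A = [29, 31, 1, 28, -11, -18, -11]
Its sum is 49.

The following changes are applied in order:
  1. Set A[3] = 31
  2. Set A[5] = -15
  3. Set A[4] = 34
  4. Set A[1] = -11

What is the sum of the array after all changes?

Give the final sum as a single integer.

Initial sum: 49
Change 1: A[3] 28 -> 31, delta = 3, sum = 52
Change 2: A[5] -18 -> -15, delta = 3, sum = 55
Change 3: A[4] -11 -> 34, delta = 45, sum = 100
Change 4: A[1] 31 -> -11, delta = -42, sum = 58

Answer: 58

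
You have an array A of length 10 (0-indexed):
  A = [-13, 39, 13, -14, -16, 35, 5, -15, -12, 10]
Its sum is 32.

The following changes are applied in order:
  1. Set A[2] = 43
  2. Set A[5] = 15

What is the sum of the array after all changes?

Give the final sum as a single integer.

Initial sum: 32
Change 1: A[2] 13 -> 43, delta = 30, sum = 62
Change 2: A[5] 35 -> 15, delta = -20, sum = 42

Answer: 42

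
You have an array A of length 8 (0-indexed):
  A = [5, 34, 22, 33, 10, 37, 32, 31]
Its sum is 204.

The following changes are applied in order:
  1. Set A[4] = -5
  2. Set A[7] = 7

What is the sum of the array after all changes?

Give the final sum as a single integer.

Initial sum: 204
Change 1: A[4] 10 -> -5, delta = -15, sum = 189
Change 2: A[7] 31 -> 7, delta = -24, sum = 165

Answer: 165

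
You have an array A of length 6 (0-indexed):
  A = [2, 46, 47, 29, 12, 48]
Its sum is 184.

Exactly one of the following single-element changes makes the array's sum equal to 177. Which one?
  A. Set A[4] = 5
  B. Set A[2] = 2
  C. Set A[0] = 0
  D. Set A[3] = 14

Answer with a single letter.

Answer: A

Derivation:
Option A: A[4] 12->5, delta=-7, new_sum=184+(-7)=177 <-- matches target
Option B: A[2] 47->2, delta=-45, new_sum=184+(-45)=139
Option C: A[0] 2->0, delta=-2, new_sum=184+(-2)=182
Option D: A[3] 29->14, delta=-15, new_sum=184+(-15)=169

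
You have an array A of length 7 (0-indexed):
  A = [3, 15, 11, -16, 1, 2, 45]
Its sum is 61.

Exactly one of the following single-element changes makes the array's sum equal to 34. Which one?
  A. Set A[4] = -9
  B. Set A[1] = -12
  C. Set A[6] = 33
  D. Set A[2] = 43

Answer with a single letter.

Option A: A[4] 1->-9, delta=-10, new_sum=61+(-10)=51
Option B: A[1] 15->-12, delta=-27, new_sum=61+(-27)=34 <-- matches target
Option C: A[6] 45->33, delta=-12, new_sum=61+(-12)=49
Option D: A[2] 11->43, delta=32, new_sum=61+(32)=93

Answer: B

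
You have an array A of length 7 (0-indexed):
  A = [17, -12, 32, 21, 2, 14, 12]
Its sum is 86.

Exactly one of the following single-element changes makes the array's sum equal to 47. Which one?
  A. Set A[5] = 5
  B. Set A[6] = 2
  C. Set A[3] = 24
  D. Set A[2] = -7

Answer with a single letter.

Option A: A[5] 14->5, delta=-9, new_sum=86+(-9)=77
Option B: A[6] 12->2, delta=-10, new_sum=86+(-10)=76
Option C: A[3] 21->24, delta=3, new_sum=86+(3)=89
Option D: A[2] 32->-7, delta=-39, new_sum=86+(-39)=47 <-- matches target

Answer: D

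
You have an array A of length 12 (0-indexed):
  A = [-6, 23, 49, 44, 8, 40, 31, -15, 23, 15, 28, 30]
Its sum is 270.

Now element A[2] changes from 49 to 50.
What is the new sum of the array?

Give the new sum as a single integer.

Old value at index 2: 49
New value at index 2: 50
Delta = 50 - 49 = 1
New sum = old_sum + delta = 270 + (1) = 271

Answer: 271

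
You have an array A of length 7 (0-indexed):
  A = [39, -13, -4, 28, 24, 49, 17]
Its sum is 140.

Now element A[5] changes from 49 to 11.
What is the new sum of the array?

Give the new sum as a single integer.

Answer: 102

Derivation:
Old value at index 5: 49
New value at index 5: 11
Delta = 11 - 49 = -38
New sum = old_sum + delta = 140 + (-38) = 102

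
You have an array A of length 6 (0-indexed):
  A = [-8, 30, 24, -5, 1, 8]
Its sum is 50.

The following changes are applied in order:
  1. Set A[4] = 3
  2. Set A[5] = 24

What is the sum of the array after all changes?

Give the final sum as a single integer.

Answer: 68

Derivation:
Initial sum: 50
Change 1: A[4] 1 -> 3, delta = 2, sum = 52
Change 2: A[5] 8 -> 24, delta = 16, sum = 68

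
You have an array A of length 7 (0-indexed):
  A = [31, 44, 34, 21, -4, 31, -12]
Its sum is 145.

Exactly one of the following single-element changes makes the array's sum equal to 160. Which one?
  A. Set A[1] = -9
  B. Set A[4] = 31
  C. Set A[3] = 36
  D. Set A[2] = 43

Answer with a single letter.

Answer: C

Derivation:
Option A: A[1] 44->-9, delta=-53, new_sum=145+(-53)=92
Option B: A[4] -4->31, delta=35, new_sum=145+(35)=180
Option C: A[3] 21->36, delta=15, new_sum=145+(15)=160 <-- matches target
Option D: A[2] 34->43, delta=9, new_sum=145+(9)=154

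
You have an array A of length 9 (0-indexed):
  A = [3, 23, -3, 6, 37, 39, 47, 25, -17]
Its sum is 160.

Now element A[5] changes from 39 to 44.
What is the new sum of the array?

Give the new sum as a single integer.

Answer: 165

Derivation:
Old value at index 5: 39
New value at index 5: 44
Delta = 44 - 39 = 5
New sum = old_sum + delta = 160 + (5) = 165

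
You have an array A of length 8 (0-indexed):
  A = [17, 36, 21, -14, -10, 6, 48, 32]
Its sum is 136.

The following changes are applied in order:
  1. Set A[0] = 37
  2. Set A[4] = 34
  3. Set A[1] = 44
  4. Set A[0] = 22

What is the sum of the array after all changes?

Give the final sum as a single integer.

Initial sum: 136
Change 1: A[0] 17 -> 37, delta = 20, sum = 156
Change 2: A[4] -10 -> 34, delta = 44, sum = 200
Change 3: A[1] 36 -> 44, delta = 8, sum = 208
Change 4: A[0] 37 -> 22, delta = -15, sum = 193

Answer: 193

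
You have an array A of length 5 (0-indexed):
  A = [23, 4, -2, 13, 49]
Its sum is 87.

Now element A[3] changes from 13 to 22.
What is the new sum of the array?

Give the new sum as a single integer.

Answer: 96

Derivation:
Old value at index 3: 13
New value at index 3: 22
Delta = 22 - 13 = 9
New sum = old_sum + delta = 87 + (9) = 96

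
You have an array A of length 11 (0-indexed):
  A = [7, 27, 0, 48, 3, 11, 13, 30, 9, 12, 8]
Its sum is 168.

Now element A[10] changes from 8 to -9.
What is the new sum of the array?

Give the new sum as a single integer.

Old value at index 10: 8
New value at index 10: -9
Delta = -9 - 8 = -17
New sum = old_sum + delta = 168 + (-17) = 151

Answer: 151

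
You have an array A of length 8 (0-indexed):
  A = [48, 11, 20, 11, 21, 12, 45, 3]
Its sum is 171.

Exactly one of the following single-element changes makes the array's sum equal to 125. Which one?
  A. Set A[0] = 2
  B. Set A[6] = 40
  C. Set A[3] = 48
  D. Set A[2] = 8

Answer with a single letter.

Option A: A[0] 48->2, delta=-46, new_sum=171+(-46)=125 <-- matches target
Option B: A[6] 45->40, delta=-5, new_sum=171+(-5)=166
Option C: A[3] 11->48, delta=37, new_sum=171+(37)=208
Option D: A[2] 20->8, delta=-12, new_sum=171+(-12)=159

Answer: A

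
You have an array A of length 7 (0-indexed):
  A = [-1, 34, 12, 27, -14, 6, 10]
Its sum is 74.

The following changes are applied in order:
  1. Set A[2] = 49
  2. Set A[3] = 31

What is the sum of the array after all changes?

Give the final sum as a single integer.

Answer: 115

Derivation:
Initial sum: 74
Change 1: A[2] 12 -> 49, delta = 37, sum = 111
Change 2: A[3] 27 -> 31, delta = 4, sum = 115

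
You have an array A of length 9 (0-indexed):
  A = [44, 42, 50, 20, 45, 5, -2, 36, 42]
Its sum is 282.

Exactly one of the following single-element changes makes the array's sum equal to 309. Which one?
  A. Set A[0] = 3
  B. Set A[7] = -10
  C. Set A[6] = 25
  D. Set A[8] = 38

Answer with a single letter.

Answer: C

Derivation:
Option A: A[0] 44->3, delta=-41, new_sum=282+(-41)=241
Option B: A[7] 36->-10, delta=-46, new_sum=282+(-46)=236
Option C: A[6] -2->25, delta=27, new_sum=282+(27)=309 <-- matches target
Option D: A[8] 42->38, delta=-4, new_sum=282+(-4)=278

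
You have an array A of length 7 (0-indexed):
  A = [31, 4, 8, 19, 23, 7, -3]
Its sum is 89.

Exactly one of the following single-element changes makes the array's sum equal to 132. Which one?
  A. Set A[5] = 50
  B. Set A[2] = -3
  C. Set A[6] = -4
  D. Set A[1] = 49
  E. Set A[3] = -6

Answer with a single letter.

Answer: A

Derivation:
Option A: A[5] 7->50, delta=43, new_sum=89+(43)=132 <-- matches target
Option B: A[2] 8->-3, delta=-11, new_sum=89+(-11)=78
Option C: A[6] -3->-4, delta=-1, new_sum=89+(-1)=88
Option D: A[1] 4->49, delta=45, new_sum=89+(45)=134
Option E: A[3] 19->-6, delta=-25, new_sum=89+(-25)=64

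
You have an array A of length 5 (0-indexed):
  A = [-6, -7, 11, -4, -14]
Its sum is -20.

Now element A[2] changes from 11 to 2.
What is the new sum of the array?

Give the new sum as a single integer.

Answer: -29

Derivation:
Old value at index 2: 11
New value at index 2: 2
Delta = 2 - 11 = -9
New sum = old_sum + delta = -20 + (-9) = -29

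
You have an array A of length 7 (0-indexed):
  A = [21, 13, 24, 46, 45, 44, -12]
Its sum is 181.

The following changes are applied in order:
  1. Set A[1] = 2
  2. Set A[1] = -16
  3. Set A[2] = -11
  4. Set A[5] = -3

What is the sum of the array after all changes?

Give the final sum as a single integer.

Answer: 70

Derivation:
Initial sum: 181
Change 1: A[1] 13 -> 2, delta = -11, sum = 170
Change 2: A[1] 2 -> -16, delta = -18, sum = 152
Change 3: A[2] 24 -> -11, delta = -35, sum = 117
Change 4: A[5] 44 -> -3, delta = -47, sum = 70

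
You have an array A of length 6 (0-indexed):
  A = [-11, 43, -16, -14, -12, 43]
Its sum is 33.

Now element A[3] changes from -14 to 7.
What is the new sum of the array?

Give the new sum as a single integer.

Old value at index 3: -14
New value at index 3: 7
Delta = 7 - -14 = 21
New sum = old_sum + delta = 33 + (21) = 54

Answer: 54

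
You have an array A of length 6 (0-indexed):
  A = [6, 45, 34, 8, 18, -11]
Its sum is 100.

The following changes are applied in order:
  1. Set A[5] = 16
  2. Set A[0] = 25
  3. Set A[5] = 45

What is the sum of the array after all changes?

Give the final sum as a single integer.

Answer: 175

Derivation:
Initial sum: 100
Change 1: A[5] -11 -> 16, delta = 27, sum = 127
Change 2: A[0] 6 -> 25, delta = 19, sum = 146
Change 3: A[5] 16 -> 45, delta = 29, sum = 175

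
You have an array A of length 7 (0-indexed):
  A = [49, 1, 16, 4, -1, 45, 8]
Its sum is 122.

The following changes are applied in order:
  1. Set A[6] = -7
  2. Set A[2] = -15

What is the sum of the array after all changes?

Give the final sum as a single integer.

Initial sum: 122
Change 1: A[6] 8 -> -7, delta = -15, sum = 107
Change 2: A[2] 16 -> -15, delta = -31, sum = 76

Answer: 76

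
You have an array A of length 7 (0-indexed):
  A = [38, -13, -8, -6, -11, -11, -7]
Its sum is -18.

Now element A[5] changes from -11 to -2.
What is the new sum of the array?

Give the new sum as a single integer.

Answer: -9

Derivation:
Old value at index 5: -11
New value at index 5: -2
Delta = -2 - -11 = 9
New sum = old_sum + delta = -18 + (9) = -9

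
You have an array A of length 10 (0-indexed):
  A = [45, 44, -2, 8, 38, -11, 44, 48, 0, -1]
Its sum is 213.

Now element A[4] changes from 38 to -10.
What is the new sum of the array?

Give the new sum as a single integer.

Old value at index 4: 38
New value at index 4: -10
Delta = -10 - 38 = -48
New sum = old_sum + delta = 213 + (-48) = 165

Answer: 165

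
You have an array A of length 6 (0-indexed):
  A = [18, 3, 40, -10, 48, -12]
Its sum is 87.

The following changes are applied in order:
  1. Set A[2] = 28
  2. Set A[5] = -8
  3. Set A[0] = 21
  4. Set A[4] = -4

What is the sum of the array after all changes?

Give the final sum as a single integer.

Initial sum: 87
Change 1: A[2] 40 -> 28, delta = -12, sum = 75
Change 2: A[5] -12 -> -8, delta = 4, sum = 79
Change 3: A[0] 18 -> 21, delta = 3, sum = 82
Change 4: A[4] 48 -> -4, delta = -52, sum = 30

Answer: 30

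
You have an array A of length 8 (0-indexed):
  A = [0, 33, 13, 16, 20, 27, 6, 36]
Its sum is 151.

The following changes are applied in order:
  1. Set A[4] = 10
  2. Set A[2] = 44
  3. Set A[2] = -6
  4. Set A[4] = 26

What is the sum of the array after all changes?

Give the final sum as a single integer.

Initial sum: 151
Change 1: A[4] 20 -> 10, delta = -10, sum = 141
Change 2: A[2] 13 -> 44, delta = 31, sum = 172
Change 3: A[2] 44 -> -6, delta = -50, sum = 122
Change 4: A[4] 10 -> 26, delta = 16, sum = 138

Answer: 138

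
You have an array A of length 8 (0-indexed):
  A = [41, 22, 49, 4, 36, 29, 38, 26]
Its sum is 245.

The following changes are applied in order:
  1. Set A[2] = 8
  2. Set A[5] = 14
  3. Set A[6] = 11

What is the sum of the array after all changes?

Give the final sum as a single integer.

Answer: 162

Derivation:
Initial sum: 245
Change 1: A[2] 49 -> 8, delta = -41, sum = 204
Change 2: A[5] 29 -> 14, delta = -15, sum = 189
Change 3: A[6] 38 -> 11, delta = -27, sum = 162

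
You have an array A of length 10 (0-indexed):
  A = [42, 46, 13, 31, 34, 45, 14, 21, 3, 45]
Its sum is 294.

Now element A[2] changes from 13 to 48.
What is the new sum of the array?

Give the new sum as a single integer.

Old value at index 2: 13
New value at index 2: 48
Delta = 48 - 13 = 35
New sum = old_sum + delta = 294 + (35) = 329

Answer: 329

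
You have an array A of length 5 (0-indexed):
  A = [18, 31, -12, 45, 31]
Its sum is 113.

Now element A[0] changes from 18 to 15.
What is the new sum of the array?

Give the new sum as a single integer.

Answer: 110

Derivation:
Old value at index 0: 18
New value at index 0: 15
Delta = 15 - 18 = -3
New sum = old_sum + delta = 113 + (-3) = 110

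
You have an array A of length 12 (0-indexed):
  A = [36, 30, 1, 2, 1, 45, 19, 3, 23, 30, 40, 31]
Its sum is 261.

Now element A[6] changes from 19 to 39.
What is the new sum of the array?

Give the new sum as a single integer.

Old value at index 6: 19
New value at index 6: 39
Delta = 39 - 19 = 20
New sum = old_sum + delta = 261 + (20) = 281

Answer: 281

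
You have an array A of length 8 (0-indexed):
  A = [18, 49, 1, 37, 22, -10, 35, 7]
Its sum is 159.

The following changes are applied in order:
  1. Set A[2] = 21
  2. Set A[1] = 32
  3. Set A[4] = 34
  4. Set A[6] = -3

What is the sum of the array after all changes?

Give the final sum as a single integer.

Initial sum: 159
Change 1: A[2] 1 -> 21, delta = 20, sum = 179
Change 2: A[1] 49 -> 32, delta = -17, sum = 162
Change 3: A[4] 22 -> 34, delta = 12, sum = 174
Change 4: A[6] 35 -> -3, delta = -38, sum = 136

Answer: 136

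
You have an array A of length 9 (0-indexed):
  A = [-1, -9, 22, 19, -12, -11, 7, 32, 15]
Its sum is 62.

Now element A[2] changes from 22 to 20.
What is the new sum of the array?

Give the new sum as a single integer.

Answer: 60

Derivation:
Old value at index 2: 22
New value at index 2: 20
Delta = 20 - 22 = -2
New sum = old_sum + delta = 62 + (-2) = 60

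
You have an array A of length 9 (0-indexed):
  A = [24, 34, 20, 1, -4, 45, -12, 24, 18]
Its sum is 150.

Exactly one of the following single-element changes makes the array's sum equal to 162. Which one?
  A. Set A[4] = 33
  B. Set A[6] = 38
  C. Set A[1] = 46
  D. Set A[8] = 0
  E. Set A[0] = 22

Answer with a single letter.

Answer: C

Derivation:
Option A: A[4] -4->33, delta=37, new_sum=150+(37)=187
Option B: A[6] -12->38, delta=50, new_sum=150+(50)=200
Option C: A[1] 34->46, delta=12, new_sum=150+(12)=162 <-- matches target
Option D: A[8] 18->0, delta=-18, new_sum=150+(-18)=132
Option E: A[0] 24->22, delta=-2, new_sum=150+(-2)=148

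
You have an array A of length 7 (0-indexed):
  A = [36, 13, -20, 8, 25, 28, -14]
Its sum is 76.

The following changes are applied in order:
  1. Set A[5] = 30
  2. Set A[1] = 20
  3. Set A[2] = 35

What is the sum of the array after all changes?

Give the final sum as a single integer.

Initial sum: 76
Change 1: A[5] 28 -> 30, delta = 2, sum = 78
Change 2: A[1] 13 -> 20, delta = 7, sum = 85
Change 3: A[2] -20 -> 35, delta = 55, sum = 140

Answer: 140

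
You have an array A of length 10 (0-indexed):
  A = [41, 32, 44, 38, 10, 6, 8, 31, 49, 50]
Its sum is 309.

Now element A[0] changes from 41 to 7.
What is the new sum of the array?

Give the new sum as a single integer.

Answer: 275

Derivation:
Old value at index 0: 41
New value at index 0: 7
Delta = 7 - 41 = -34
New sum = old_sum + delta = 309 + (-34) = 275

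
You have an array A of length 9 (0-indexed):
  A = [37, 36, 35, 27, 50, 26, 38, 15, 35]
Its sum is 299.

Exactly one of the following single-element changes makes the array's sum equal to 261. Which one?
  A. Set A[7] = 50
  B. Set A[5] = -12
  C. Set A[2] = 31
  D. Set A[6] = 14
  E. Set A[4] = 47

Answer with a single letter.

Option A: A[7] 15->50, delta=35, new_sum=299+(35)=334
Option B: A[5] 26->-12, delta=-38, new_sum=299+(-38)=261 <-- matches target
Option C: A[2] 35->31, delta=-4, new_sum=299+(-4)=295
Option D: A[6] 38->14, delta=-24, new_sum=299+(-24)=275
Option E: A[4] 50->47, delta=-3, new_sum=299+(-3)=296

Answer: B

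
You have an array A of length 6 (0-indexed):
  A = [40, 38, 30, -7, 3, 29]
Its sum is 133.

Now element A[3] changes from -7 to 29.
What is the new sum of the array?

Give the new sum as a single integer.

Answer: 169

Derivation:
Old value at index 3: -7
New value at index 3: 29
Delta = 29 - -7 = 36
New sum = old_sum + delta = 133 + (36) = 169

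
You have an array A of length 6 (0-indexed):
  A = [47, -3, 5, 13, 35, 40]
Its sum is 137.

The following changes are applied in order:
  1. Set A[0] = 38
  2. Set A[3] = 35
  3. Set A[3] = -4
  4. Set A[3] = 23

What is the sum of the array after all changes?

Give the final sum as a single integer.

Answer: 138

Derivation:
Initial sum: 137
Change 1: A[0] 47 -> 38, delta = -9, sum = 128
Change 2: A[3] 13 -> 35, delta = 22, sum = 150
Change 3: A[3] 35 -> -4, delta = -39, sum = 111
Change 4: A[3] -4 -> 23, delta = 27, sum = 138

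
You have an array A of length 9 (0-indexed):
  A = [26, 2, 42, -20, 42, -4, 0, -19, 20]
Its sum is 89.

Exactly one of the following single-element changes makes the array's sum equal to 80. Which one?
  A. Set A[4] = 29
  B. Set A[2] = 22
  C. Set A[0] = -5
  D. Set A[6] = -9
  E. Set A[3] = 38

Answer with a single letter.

Option A: A[4] 42->29, delta=-13, new_sum=89+(-13)=76
Option B: A[2] 42->22, delta=-20, new_sum=89+(-20)=69
Option C: A[0] 26->-5, delta=-31, new_sum=89+(-31)=58
Option D: A[6] 0->-9, delta=-9, new_sum=89+(-9)=80 <-- matches target
Option E: A[3] -20->38, delta=58, new_sum=89+(58)=147

Answer: D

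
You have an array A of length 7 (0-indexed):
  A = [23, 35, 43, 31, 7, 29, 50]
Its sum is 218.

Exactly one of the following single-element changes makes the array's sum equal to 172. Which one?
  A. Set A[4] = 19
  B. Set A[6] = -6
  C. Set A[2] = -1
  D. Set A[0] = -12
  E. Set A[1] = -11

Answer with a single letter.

Option A: A[4] 7->19, delta=12, new_sum=218+(12)=230
Option B: A[6] 50->-6, delta=-56, new_sum=218+(-56)=162
Option C: A[2] 43->-1, delta=-44, new_sum=218+(-44)=174
Option D: A[0] 23->-12, delta=-35, new_sum=218+(-35)=183
Option E: A[1] 35->-11, delta=-46, new_sum=218+(-46)=172 <-- matches target

Answer: E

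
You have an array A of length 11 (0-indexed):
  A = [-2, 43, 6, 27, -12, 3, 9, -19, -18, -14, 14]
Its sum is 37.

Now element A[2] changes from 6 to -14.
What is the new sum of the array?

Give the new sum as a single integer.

Old value at index 2: 6
New value at index 2: -14
Delta = -14 - 6 = -20
New sum = old_sum + delta = 37 + (-20) = 17

Answer: 17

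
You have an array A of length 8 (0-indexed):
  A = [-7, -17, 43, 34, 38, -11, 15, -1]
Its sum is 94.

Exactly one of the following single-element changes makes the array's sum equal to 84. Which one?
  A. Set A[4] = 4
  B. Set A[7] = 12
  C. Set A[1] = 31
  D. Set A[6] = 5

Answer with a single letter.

Option A: A[4] 38->4, delta=-34, new_sum=94+(-34)=60
Option B: A[7] -1->12, delta=13, new_sum=94+(13)=107
Option C: A[1] -17->31, delta=48, new_sum=94+(48)=142
Option D: A[6] 15->5, delta=-10, new_sum=94+(-10)=84 <-- matches target

Answer: D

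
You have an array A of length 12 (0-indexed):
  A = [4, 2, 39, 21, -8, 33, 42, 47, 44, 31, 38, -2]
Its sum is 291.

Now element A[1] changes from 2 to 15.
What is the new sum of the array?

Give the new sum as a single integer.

Answer: 304

Derivation:
Old value at index 1: 2
New value at index 1: 15
Delta = 15 - 2 = 13
New sum = old_sum + delta = 291 + (13) = 304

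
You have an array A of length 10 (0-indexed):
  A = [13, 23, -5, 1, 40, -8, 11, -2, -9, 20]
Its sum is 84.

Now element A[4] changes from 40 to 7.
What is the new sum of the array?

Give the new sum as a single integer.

Answer: 51

Derivation:
Old value at index 4: 40
New value at index 4: 7
Delta = 7 - 40 = -33
New sum = old_sum + delta = 84 + (-33) = 51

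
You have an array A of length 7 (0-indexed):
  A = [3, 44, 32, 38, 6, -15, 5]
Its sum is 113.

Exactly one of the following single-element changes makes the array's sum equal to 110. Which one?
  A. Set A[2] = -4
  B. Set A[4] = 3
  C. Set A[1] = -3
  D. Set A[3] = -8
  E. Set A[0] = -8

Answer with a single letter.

Option A: A[2] 32->-4, delta=-36, new_sum=113+(-36)=77
Option B: A[4] 6->3, delta=-3, new_sum=113+(-3)=110 <-- matches target
Option C: A[1] 44->-3, delta=-47, new_sum=113+(-47)=66
Option D: A[3] 38->-8, delta=-46, new_sum=113+(-46)=67
Option E: A[0] 3->-8, delta=-11, new_sum=113+(-11)=102

Answer: B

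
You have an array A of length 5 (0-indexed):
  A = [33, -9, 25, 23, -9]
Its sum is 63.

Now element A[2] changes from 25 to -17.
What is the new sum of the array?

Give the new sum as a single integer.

Answer: 21

Derivation:
Old value at index 2: 25
New value at index 2: -17
Delta = -17 - 25 = -42
New sum = old_sum + delta = 63 + (-42) = 21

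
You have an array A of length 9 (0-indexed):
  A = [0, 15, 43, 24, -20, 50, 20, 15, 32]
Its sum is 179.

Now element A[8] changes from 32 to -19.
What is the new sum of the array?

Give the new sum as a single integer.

Old value at index 8: 32
New value at index 8: -19
Delta = -19 - 32 = -51
New sum = old_sum + delta = 179 + (-51) = 128

Answer: 128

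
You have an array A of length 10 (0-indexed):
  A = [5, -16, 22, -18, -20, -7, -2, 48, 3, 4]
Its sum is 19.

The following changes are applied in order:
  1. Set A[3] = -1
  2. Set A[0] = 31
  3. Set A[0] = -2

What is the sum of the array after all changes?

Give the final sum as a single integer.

Initial sum: 19
Change 1: A[3] -18 -> -1, delta = 17, sum = 36
Change 2: A[0] 5 -> 31, delta = 26, sum = 62
Change 3: A[0] 31 -> -2, delta = -33, sum = 29

Answer: 29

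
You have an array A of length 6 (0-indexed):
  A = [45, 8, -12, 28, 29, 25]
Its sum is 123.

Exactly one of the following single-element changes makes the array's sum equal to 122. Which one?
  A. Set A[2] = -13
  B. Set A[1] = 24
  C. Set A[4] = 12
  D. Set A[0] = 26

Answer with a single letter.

Option A: A[2] -12->-13, delta=-1, new_sum=123+(-1)=122 <-- matches target
Option B: A[1] 8->24, delta=16, new_sum=123+(16)=139
Option C: A[4] 29->12, delta=-17, new_sum=123+(-17)=106
Option D: A[0] 45->26, delta=-19, new_sum=123+(-19)=104

Answer: A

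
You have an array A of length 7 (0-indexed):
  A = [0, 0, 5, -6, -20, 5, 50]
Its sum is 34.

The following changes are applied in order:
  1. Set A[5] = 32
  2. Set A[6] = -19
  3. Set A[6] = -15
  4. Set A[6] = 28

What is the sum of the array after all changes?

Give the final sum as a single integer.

Initial sum: 34
Change 1: A[5] 5 -> 32, delta = 27, sum = 61
Change 2: A[6] 50 -> -19, delta = -69, sum = -8
Change 3: A[6] -19 -> -15, delta = 4, sum = -4
Change 4: A[6] -15 -> 28, delta = 43, sum = 39

Answer: 39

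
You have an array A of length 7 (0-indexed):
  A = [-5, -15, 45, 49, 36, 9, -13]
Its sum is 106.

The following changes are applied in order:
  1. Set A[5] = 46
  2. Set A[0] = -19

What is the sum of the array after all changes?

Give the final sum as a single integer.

Answer: 129

Derivation:
Initial sum: 106
Change 1: A[5] 9 -> 46, delta = 37, sum = 143
Change 2: A[0] -5 -> -19, delta = -14, sum = 129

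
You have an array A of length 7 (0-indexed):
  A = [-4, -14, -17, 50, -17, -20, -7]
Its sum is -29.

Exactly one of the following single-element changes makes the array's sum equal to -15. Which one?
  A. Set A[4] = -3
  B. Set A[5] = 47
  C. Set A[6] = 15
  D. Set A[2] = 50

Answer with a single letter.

Answer: A

Derivation:
Option A: A[4] -17->-3, delta=14, new_sum=-29+(14)=-15 <-- matches target
Option B: A[5] -20->47, delta=67, new_sum=-29+(67)=38
Option C: A[6] -7->15, delta=22, new_sum=-29+(22)=-7
Option D: A[2] -17->50, delta=67, new_sum=-29+(67)=38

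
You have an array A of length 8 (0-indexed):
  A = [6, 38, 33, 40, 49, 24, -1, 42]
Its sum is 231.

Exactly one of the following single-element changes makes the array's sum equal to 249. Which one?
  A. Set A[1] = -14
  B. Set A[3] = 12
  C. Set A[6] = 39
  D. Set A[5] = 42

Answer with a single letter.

Option A: A[1] 38->-14, delta=-52, new_sum=231+(-52)=179
Option B: A[3] 40->12, delta=-28, new_sum=231+(-28)=203
Option C: A[6] -1->39, delta=40, new_sum=231+(40)=271
Option D: A[5] 24->42, delta=18, new_sum=231+(18)=249 <-- matches target

Answer: D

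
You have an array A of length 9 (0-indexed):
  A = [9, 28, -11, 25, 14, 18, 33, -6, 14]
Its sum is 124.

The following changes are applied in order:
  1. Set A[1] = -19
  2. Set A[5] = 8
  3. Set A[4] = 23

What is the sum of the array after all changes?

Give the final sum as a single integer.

Initial sum: 124
Change 1: A[1] 28 -> -19, delta = -47, sum = 77
Change 2: A[5] 18 -> 8, delta = -10, sum = 67
Change 3: A[4] 14 -> 23, delta = 9, sum = 76

Answer: 76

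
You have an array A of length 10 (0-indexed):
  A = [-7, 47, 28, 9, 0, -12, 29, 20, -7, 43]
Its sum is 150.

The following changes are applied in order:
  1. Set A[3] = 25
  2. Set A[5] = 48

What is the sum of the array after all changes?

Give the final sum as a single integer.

Answer: 226

Derivation:
Initial sum: 150
Change 1: A[3] 9 -> 25, delta = 16, sum = 166
Change 2: A[5] -12 -> 48, delta = 60, sum = 226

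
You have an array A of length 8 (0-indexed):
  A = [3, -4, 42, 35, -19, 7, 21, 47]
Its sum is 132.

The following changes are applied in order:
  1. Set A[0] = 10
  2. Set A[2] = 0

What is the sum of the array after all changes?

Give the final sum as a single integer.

Answer: 97

Derivation:
Initial sum: 132
Change 1: A[0] 3 -> 10, delta = 7, sum = 139
Change 2: A[2] 42 -> 0, delta = -42, sum = 97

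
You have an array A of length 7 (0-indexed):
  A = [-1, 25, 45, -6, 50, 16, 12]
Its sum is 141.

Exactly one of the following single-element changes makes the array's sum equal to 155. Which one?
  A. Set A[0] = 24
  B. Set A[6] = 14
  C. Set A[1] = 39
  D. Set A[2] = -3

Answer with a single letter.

Answer: C

Derivation:
Option A: A[0] -1->24, delta=25, new_sum=141+(25)=166
Option B: A[6] 12->14, delta=2, new_sum=141+(2)=143
Option C: A[1] 25->39, delta=14, new_sum=141+(14)=155 <-- matches target
Option D: A[2] 45->-3, delta=-48, new_sum=141+(-48)=93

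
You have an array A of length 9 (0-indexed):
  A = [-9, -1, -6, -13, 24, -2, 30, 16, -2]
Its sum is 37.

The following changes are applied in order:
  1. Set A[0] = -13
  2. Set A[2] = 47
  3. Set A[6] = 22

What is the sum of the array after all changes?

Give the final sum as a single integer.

Initial sum: 37
Change 1: A[0] -9 -> -13, delta = -4, sum = 33
Change 2: A[2] -6 -> 47, delta = 53, sum = 86
Change 3: A[6] 30 -> 22, delta = -8, sum = 78

Answer: 78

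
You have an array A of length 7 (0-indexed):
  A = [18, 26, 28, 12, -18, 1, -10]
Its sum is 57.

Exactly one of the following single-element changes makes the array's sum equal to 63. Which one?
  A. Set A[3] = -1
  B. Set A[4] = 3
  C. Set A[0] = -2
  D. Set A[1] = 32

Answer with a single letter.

Option A: A[3] 12->-1, delta=-13, new_sum=57+(-13)=44
Option B: A[4] -18->3, delta=21, new_sum=57+(21)=78
Option C: A[0] 18->-2, delta=-20, new_sum=57+(-20)=37
Option D: A[1] 26->32, delta=6, new_sum=57+(6)=63 <-- matches target

Answer: D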